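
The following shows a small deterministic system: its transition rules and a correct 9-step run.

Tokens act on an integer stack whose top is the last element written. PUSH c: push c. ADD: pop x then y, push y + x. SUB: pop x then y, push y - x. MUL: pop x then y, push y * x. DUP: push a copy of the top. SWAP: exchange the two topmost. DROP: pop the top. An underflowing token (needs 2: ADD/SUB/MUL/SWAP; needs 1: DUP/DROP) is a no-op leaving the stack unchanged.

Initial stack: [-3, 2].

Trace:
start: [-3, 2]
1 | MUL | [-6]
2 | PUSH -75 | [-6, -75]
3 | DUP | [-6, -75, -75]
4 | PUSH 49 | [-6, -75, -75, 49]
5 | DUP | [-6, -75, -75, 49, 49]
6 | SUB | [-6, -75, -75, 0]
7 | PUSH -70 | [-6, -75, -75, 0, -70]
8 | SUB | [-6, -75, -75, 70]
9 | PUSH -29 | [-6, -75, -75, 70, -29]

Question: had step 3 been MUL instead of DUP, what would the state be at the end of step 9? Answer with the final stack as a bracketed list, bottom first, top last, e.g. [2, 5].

(re-executing from step 3 with the substitution; state before step 3: [-6, -75])
3 | MUL | [450]
4 | PUSH 49 | [450, 49]
5 | DUP | [450, 49, 49]
6 | SUB | [450, 0]
7 | PUSH -70 | [450, 0, -70]
8 | SUB | [450, 70]
9 | PUSH -29 | [450, 70, -29]

[450, 70, -29]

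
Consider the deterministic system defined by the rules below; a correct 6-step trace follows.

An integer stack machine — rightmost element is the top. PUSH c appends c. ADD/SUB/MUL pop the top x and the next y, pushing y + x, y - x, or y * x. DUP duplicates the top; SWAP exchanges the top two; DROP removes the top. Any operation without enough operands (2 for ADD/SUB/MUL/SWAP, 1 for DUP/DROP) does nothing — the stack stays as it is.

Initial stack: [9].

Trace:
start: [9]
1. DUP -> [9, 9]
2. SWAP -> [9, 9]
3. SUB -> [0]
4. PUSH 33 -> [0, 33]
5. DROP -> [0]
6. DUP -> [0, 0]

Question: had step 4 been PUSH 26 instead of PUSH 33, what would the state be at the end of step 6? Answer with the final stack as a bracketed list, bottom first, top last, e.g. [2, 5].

[0, 0]

(re-executing from step 4 with the substitution; state before step 4: [0])
4. PUSH 26 -> [0, 26]
5. DROP -> [0]
6. DUP -> [0, 0]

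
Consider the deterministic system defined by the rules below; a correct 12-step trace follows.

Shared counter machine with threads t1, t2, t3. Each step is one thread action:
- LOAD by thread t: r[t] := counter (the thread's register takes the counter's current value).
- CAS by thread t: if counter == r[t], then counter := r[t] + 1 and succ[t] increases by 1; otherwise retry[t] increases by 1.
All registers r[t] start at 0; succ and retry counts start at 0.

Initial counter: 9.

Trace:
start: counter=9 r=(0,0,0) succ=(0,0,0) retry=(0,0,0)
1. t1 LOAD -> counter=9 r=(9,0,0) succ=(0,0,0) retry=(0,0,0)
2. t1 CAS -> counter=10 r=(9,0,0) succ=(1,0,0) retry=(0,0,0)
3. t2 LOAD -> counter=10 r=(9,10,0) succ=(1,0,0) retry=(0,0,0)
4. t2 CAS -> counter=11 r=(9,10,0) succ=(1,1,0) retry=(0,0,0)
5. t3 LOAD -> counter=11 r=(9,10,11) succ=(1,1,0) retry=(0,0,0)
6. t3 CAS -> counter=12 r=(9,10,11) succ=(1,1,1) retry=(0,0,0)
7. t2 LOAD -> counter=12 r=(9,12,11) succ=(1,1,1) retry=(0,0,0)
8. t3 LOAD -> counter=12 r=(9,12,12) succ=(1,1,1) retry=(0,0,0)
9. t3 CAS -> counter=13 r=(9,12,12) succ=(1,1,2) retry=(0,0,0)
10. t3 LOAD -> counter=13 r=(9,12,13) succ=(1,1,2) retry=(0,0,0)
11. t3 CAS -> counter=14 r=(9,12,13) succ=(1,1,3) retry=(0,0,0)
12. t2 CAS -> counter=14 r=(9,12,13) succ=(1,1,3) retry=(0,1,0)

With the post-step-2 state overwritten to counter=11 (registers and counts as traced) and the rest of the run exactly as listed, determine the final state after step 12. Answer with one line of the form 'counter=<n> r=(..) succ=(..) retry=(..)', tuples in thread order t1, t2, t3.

counter=15 r=(9,13,14) succ=(1,1,3) retry=(0,1,0)

state after step 2 := counter=11 r=(9,0,0) succ=(1,0,0) retry=(0,0,0)
3. t2 LOAD -> counter=11 r=(9,11,0) succ=(1,0,0) retry=(0,0,0)
4. t2 CAS -> counter=12 r=(9,11,0) succ=(1,1,0) retry=(0,0,0)
5. t3 LOAD -> counter=12 r=(9,11,12) succ=(1,1,0) retry=(0,0,0)
6. t3 CAS -> counter=13 r=(9,11,12) succ=(1,1,1) retry=(0,0,0)
7. t2 LOAD -> counter=13 r=(9,13,12) succ=(1,1,1) retry=(0,0,0)
8. t3 LOAD -> counter=13 r=(9,13,13) succ=(1,1,1) retry=(0,0,0)
9. t3 CAS -> counter=14 r=(9,13,13) succ=(1,1,2) retry=(0,0,0)
10. t3 LOAD -> counter=14 r=(9,13,14) succ=(1,1,2) retry=(0,0,0)
11. t3 CAS -> counter=15 r=(9,13,14) succ=(1,1,3) retry=(0,0,0)
12. t2 CAS -> counter=15 r=(9,13,14) succ=(1,1,3) retry=(0,1,0)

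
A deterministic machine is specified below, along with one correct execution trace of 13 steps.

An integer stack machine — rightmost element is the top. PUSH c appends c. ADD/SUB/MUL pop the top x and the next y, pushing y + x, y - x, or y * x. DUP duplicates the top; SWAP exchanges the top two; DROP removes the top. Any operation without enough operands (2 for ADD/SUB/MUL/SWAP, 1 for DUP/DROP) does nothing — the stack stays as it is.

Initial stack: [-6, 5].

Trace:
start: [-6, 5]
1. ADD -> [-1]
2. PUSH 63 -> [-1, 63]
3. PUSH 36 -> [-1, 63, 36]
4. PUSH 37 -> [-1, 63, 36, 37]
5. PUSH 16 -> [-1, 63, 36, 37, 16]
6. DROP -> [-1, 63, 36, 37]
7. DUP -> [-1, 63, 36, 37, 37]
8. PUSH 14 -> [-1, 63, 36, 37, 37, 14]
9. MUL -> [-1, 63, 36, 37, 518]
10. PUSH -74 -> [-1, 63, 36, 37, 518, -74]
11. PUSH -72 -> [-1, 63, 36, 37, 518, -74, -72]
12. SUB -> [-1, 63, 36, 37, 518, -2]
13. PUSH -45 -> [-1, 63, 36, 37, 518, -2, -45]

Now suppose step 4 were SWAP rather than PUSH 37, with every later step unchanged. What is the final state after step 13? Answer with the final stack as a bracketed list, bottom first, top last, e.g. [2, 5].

(re-executing from step 4 with the substitution; state before step 4: [-1, 63, 36])
4. SWAP -> [-1, 36, 63]
5. PUSH 16 -> [-1, 36, 63, 16]
6. DROP -> [-1, 36, 63]
7. DUP -> [-1, 36, 63, 63]
8. PUSH 14 -> [-1, 36, 63, 63, 14]
9. MUL -> [-1, 36, 63, 882]
10. PUSH -74 -> [-1, 36, 63, 882, -74]
11. PUSH -72 -> [-1, 36, 63, 882, -74, -72]
12. SUB -> [-1, 36, 63, 882, -2]
13. PUSH -45 -> [-1, 36, 63, 882, -2, -45]

[-1, 36, 63, 882, -2, -45]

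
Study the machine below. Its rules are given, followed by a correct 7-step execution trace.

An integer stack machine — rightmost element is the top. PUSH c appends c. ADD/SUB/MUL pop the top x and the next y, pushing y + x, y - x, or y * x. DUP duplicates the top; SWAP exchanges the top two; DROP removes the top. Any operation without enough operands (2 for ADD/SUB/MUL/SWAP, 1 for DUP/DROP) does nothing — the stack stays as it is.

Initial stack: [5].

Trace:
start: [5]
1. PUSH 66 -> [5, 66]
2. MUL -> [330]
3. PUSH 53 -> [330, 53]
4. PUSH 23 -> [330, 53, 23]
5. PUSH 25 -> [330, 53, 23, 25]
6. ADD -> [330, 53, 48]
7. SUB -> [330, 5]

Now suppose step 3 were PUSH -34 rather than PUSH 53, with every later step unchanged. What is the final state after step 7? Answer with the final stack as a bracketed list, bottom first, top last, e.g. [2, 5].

(re-executing from step 3 with the substitution; state before step 3: [330])
3. PUSH -34 -> [330, -34]
4. PUSH 23 -> [330, -34, 23]
5. PUSH 25 -> [330, -34, 23, 25]
6. ADD -> [330, -34, 48]
7. SUB -> [330, -82]

[330, -82]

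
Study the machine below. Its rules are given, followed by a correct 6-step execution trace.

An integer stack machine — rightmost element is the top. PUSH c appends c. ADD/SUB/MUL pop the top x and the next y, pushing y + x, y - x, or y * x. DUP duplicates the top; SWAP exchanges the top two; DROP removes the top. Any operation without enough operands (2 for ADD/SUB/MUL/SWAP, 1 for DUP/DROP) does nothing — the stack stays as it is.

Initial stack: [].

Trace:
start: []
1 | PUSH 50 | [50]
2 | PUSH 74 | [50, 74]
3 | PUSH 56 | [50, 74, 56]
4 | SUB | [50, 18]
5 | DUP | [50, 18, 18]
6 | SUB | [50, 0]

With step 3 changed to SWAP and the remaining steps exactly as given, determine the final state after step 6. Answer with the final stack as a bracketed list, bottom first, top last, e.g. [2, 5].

(re-executing from step 3 with the substitution; state before step 3: [50, 74])
3 | SWAP | [74, 50]
4 | SUB | [24]
5 | DUP | [24, 24]
6 | SUB | [0]

[0]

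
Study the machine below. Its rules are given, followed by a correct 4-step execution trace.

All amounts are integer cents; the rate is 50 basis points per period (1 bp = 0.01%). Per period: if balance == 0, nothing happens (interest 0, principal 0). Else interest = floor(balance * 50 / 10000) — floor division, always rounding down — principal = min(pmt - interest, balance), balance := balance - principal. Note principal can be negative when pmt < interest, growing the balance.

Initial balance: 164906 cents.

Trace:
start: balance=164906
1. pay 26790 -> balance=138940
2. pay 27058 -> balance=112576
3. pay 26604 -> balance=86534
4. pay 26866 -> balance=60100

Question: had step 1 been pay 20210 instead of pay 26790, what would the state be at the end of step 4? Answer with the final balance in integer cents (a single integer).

66779

(re-executing from step 1 with the substitution; state before step 1: balance=164906)
1. pay 20210 -> balance=145520
2. pay 27058 -> balance=119189
3. pay 26604 -> balance=93180
4. pay 26866 -> balance=66779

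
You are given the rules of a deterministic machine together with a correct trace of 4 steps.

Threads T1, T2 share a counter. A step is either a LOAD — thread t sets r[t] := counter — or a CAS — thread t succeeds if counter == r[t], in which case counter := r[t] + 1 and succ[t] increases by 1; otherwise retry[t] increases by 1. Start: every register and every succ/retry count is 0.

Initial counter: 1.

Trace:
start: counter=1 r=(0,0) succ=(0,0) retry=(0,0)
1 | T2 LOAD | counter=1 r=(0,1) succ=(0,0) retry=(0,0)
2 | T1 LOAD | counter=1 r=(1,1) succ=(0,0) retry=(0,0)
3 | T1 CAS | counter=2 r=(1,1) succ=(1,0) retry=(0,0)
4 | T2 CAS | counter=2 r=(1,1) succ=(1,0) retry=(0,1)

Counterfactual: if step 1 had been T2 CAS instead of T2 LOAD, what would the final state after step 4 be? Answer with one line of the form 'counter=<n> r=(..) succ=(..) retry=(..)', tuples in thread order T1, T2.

(re-executing from step 1 with the substitution; state before step 1: counter=1 r=(0,0) succ=(0,0) retry=(0,0))
1 | T2 CAS | counter=1 r=(0,0) succ=(0,0) retry=(0,1)
2 | T1 LOAD | counter=1 r=(1,0) succ=(0,0) retry=(0,1)
3 | T1 CAS | counter=2 r=(1,0) succ=(1,0) retry=(0,1)
4 | T2 CAS | counter=2 r=(1,0) succ=(1,0) retry=(0,2)

counter=2 r=(1,0) succ=(1,0) retry=(0,2)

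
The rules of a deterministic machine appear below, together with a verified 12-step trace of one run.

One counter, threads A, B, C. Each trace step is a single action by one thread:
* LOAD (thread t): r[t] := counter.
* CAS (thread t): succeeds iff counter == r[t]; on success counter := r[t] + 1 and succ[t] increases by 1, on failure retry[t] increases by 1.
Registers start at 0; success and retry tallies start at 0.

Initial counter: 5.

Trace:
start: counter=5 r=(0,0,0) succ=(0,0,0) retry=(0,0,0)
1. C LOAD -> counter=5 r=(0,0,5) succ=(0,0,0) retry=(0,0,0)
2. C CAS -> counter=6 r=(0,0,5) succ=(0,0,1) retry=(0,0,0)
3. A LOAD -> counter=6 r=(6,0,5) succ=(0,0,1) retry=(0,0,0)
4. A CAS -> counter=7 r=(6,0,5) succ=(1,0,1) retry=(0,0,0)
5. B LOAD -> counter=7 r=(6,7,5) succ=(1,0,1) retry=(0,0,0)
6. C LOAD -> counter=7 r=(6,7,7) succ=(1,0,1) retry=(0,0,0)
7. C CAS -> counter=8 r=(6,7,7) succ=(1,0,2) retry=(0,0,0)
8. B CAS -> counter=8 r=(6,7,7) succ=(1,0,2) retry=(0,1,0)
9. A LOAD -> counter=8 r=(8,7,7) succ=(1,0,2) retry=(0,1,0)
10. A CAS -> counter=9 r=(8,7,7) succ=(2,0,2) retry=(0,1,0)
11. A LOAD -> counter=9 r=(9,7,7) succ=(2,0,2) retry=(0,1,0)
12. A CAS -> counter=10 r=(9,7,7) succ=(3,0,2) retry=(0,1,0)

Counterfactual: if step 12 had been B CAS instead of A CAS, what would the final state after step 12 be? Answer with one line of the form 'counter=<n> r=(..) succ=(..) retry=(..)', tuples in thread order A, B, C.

(re-executing from step 12 with the substitution; state before step 12: counter=9 r=(9,7,7) succ=(2,0,2) retry=(0,1,0))
12. B CAS -> counter=9 r=(9,7,7) succ=(2,0,2) retry=(0,2,0)

counter=9 r=(9,7,7) succ=(2,0,2) retry=(0,2,0)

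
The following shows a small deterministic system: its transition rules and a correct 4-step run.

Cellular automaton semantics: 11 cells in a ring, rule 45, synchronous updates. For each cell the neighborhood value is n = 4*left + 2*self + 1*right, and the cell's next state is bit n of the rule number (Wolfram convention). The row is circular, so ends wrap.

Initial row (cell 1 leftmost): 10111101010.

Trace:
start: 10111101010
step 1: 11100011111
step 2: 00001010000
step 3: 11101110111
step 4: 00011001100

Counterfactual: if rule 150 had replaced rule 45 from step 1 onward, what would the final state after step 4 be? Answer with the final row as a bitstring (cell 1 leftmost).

(re-executing steps 1..4 under rule 150; state before step 1: 10111101010)
step 1: 10011001010
step 2: 11100111010
step 3: 01011010010
step 4: 11000011111

11000011111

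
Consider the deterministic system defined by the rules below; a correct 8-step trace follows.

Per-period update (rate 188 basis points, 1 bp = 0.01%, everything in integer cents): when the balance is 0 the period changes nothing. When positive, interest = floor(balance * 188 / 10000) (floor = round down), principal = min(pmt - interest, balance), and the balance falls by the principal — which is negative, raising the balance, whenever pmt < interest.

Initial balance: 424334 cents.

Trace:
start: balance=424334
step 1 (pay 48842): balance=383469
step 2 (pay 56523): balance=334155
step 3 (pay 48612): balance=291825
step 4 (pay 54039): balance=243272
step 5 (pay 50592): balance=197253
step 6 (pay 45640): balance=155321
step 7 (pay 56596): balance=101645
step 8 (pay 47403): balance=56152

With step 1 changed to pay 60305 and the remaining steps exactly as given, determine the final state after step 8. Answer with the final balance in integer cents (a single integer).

43091

(re-executing from step 1 with the substitution; state before step 1: balance=424334)
step 1 (pay 60305): balance=372006
step 2 (pay 56523): balance=322476
step 3 (pay 48612): balance=279926
step 4 (pay 54039): balance=231149
step 5 (pay 50592): balance=184902
step 6 (pay 45640): balance=142738
step 7 (pay 56596): balance=88825
step 8 (pay 47403): balance=43091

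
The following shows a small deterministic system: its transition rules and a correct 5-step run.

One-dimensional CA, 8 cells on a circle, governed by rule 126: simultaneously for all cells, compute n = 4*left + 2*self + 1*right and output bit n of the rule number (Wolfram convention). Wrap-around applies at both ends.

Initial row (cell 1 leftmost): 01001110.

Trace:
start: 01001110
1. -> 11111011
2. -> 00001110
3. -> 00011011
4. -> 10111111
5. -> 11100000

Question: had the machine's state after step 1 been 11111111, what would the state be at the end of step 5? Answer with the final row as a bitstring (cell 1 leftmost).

00000000

state after step 1 := 11111111
2. -> 00000000
3. -> 00000000
4. -> 00000000
5. -> 00000000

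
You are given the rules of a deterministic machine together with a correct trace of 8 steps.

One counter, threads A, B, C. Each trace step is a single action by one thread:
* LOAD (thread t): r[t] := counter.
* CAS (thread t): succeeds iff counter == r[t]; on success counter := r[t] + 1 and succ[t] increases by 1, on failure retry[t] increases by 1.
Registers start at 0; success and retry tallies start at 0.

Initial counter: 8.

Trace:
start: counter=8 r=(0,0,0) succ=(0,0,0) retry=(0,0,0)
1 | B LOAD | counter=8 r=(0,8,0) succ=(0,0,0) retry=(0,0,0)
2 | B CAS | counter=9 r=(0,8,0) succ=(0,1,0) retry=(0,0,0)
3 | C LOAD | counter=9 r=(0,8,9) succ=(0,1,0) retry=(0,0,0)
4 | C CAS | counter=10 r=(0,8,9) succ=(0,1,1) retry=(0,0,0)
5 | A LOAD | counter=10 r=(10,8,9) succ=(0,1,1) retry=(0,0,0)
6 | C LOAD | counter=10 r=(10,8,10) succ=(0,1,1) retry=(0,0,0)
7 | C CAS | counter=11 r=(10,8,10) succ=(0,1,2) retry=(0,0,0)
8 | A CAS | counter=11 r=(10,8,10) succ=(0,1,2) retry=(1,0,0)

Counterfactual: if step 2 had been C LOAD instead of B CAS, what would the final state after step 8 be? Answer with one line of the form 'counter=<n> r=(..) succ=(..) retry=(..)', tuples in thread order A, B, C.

(re-executing from step 2 with the substitution; state before step 2: counter=8 r=(0,8,0) succ=(0,0,0) retry=(0,0,0))
2 | C LOAD | counter=8 r=(0,8,8) succ=(0,0,0) retry=(0,0,0)
3 | C LOAD | counter=8 r=(0,8,8) succ=(0,0,0) retry=(0,0,0)
4 | C CAS | counter=9 r=(0,8,8) succ=(0,0,1) retry=(0,0,0)
5 | A LOAD | counter=9 r=(9,8,8) succ=(0,0,1) retry=(0,0,0)
6 | C LOAD | counter=9 r=(9,8,9) succ=(0,0,1) retry=(0,0,0)
7 | C CAS | counter=10 r=(9,8,9) succ=(0,0,2) retry=(0,0,0)
8 | A CAS | counter=10 r=(9,8,9) succ=(0,0,2) retry=(1,0,0)

counter=10 r=(9,8,9) succ=(0,0,2) retry=(1,0,0)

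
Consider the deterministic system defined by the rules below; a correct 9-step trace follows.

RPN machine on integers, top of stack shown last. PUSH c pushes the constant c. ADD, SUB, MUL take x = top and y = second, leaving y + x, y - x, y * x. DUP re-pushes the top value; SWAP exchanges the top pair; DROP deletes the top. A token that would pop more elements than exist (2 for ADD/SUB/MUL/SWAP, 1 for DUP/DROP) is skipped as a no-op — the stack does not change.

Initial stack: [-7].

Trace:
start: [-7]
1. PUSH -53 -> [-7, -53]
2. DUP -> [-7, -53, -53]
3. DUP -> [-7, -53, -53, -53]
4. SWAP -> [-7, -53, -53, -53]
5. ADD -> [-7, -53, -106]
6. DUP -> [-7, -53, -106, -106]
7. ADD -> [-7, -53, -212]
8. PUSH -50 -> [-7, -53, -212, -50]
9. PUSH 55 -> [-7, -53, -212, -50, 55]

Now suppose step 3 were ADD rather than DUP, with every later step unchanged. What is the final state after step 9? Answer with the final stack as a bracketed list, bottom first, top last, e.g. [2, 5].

(re-executing from step 3 with the substitution; state before step 3: [-7, -53, -53])
3. ADD -> [-7, -106]
4. SWAP -> [-106, -7]
5. ADD -> [-113]
6. DUP -> [-113, -113]
7. ADD -> [-226]
8. PUSH -50 -> [-226, -50]
9. PUSH 55 -> [-226, -50, 55]

[-226, -50, 55]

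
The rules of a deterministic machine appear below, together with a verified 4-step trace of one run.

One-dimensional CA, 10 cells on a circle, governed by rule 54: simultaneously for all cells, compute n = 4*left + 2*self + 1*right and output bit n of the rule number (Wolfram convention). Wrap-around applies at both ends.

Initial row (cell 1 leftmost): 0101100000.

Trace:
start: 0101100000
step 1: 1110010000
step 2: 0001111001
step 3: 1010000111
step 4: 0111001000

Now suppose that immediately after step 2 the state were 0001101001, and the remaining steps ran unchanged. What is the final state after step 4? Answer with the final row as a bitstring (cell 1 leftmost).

state after step 2 := 0001101001
step 3: 1010011111
step 4: 0111100000

0111100000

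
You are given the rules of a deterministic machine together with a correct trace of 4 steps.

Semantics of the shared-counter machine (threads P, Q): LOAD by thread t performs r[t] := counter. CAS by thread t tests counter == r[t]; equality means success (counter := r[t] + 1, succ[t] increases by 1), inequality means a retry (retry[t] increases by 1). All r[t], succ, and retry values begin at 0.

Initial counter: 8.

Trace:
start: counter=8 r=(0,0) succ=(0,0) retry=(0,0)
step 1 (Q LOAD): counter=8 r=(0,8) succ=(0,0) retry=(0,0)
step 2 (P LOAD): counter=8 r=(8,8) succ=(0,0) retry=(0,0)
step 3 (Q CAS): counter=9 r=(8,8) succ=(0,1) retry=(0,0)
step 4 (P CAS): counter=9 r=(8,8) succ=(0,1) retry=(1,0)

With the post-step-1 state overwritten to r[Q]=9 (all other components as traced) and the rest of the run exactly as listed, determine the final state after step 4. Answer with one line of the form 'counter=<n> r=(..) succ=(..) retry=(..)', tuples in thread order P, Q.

counter=9 r=(8,9) succ=(1,0) retry=(0,1)

state after step 1 := counter=8 r=(0,9) succ=(0,0) retry=(0,0)
step 2 (P LOAD): counter=8 r=(8,9) succ=(0,0) retry=(0,0)
step 3 (Q CAS): counter=8 r=(8,9) succ=(0,0) retry=(0,1)
step 4 (P CAS): counter=9 r=(8,9) succ=(1,0) retry=(0,1)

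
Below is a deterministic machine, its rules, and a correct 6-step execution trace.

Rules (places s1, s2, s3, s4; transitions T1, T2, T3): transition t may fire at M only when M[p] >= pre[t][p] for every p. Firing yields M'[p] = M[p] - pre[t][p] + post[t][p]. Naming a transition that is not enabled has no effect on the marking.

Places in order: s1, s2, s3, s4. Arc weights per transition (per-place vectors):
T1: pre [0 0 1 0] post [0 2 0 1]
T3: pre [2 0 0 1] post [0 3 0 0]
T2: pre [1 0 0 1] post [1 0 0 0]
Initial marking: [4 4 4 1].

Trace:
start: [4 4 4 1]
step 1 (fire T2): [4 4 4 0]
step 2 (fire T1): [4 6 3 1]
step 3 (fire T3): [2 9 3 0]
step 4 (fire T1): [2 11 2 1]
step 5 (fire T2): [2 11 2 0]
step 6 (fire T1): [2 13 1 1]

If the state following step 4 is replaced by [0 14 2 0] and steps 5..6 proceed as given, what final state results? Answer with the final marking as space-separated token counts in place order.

0 16 1 1

state after step 4 := [0 14 2 0]
step 5 (fire T2): [0 14 2 0]
step 6 (fire T1): [0 16 1 1]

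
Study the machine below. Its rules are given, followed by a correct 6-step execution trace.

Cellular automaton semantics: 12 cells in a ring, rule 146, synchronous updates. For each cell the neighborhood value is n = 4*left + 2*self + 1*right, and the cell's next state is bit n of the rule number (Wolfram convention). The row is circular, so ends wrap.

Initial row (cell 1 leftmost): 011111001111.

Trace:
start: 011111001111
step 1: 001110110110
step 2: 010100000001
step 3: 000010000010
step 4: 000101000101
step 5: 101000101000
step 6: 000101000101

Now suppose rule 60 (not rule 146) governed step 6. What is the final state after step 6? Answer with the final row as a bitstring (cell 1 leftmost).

(re-executing step 6 under rule 60; state before step 6: 101000101000)
step 6: 111100111100

111100111100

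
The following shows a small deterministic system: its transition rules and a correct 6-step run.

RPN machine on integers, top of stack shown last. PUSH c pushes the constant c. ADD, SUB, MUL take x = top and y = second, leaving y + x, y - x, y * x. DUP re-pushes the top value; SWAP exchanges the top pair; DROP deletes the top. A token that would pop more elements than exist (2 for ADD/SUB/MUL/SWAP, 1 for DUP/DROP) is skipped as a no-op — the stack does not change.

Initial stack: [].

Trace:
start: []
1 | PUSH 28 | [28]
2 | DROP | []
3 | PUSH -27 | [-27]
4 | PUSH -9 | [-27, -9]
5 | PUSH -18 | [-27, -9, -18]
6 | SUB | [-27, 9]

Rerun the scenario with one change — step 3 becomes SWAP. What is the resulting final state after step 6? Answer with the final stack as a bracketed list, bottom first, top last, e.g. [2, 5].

(re-executing from step 3 with the substitution; state before step 3: [])
3 | SWAP | []
4 | PUSH -9 | [-9]
5 | PUSH -18 | [-9, -18]
6 | SUB | [9]

[9]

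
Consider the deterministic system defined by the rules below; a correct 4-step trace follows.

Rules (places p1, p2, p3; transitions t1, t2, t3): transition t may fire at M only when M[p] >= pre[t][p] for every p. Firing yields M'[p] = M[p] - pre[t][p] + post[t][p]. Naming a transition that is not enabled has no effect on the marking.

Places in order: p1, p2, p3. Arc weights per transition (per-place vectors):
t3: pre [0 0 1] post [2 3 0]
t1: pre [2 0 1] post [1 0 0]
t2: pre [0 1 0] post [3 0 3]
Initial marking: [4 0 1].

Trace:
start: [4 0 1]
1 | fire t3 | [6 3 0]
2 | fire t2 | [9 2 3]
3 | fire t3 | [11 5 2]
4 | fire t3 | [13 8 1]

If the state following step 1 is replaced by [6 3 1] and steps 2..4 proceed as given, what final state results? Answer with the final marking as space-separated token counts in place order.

13 8 2

state after step 1 := [6 3 1]
2 | fire t2 | [9 2 4]
3 | fire t3 | [11 5 3]
4 | fire t3 | [13 8 2]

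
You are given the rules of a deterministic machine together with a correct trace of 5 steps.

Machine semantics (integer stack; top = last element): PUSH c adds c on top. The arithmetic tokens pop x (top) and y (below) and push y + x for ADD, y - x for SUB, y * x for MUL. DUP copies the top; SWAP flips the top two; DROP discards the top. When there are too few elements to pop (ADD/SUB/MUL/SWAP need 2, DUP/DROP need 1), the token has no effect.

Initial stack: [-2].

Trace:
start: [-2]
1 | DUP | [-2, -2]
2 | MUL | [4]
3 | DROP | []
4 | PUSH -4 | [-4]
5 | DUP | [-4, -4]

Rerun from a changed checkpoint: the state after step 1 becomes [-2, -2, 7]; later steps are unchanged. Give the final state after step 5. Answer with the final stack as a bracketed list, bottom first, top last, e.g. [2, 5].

state after step 1 := [-2, -2, 7]
2 | MUL | [-2, -14]
3 | DROP | [-2]
4 | PUSH -4 | [-2, -4]
5 | DUP | [-2, -4, -4]

[-2, -4, -4]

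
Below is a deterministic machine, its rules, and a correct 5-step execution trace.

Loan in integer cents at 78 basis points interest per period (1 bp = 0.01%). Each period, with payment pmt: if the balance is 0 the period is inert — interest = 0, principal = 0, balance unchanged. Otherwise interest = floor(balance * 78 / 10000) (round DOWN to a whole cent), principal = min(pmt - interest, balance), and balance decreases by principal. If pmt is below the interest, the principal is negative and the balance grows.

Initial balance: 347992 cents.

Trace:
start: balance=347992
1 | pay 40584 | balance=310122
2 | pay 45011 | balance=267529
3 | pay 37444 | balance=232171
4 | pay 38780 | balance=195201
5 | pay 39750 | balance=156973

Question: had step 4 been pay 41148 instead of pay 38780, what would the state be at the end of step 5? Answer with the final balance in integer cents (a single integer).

154587

(re-executing from step 4 with the substitution; state before step 4: balance=232171)
4 | pay 41148 | balance=192833
5 | pay 39750 | balance=154587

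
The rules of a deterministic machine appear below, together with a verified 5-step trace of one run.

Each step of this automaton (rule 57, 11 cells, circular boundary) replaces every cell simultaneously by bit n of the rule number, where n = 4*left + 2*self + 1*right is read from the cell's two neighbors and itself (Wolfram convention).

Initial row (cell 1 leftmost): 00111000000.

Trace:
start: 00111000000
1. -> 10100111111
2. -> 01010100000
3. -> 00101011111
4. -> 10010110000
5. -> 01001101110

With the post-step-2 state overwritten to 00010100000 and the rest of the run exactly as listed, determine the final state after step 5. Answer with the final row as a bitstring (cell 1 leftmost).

10010101111

state after step 2 := 00010100000
3. -> 11001011111
4. -> 00100110000
5. -> 10010101111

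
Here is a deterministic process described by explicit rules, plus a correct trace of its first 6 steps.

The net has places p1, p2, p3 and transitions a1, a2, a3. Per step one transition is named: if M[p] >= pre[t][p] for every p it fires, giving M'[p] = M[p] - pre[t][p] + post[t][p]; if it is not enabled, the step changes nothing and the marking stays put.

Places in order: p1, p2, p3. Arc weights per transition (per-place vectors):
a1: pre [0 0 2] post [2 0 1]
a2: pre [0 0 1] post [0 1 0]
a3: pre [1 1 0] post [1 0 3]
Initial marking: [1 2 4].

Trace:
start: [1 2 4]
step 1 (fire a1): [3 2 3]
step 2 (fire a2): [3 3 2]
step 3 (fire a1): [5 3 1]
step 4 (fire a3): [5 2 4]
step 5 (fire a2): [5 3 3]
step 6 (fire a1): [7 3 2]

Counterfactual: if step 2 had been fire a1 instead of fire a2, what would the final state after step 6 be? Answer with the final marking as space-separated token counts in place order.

9 2 2

(re-executing from step 2 with the substitution; state before step 2: [3 2 3])
step 2 (fire a1): [5 2 2]
step 3 (fire a1): [7 2 1]
step 4 (fire a3): [7 1 4]
step 5 (fire a2): [7 2 3]
step 6 (fire a1): [9 2 2]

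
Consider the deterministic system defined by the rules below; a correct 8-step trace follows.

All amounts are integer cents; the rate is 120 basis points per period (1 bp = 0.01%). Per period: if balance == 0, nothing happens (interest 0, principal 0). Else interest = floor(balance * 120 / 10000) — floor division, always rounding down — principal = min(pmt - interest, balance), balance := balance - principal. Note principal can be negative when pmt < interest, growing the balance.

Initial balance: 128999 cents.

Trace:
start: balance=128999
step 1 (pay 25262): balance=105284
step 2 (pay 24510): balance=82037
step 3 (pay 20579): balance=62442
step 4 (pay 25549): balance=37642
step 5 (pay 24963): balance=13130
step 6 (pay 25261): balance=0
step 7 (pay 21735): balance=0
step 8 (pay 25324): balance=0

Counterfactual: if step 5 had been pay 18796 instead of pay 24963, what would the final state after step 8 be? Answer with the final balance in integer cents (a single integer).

(re-executing from step 5 with the substitution; state before step 5: balance=37642)
step 5 (pay 18796): balance=19297
step 6 (pay 25261): balance=0
step 7 (pay 21735): balance=0
step 8 (pay 25324): balance=0

0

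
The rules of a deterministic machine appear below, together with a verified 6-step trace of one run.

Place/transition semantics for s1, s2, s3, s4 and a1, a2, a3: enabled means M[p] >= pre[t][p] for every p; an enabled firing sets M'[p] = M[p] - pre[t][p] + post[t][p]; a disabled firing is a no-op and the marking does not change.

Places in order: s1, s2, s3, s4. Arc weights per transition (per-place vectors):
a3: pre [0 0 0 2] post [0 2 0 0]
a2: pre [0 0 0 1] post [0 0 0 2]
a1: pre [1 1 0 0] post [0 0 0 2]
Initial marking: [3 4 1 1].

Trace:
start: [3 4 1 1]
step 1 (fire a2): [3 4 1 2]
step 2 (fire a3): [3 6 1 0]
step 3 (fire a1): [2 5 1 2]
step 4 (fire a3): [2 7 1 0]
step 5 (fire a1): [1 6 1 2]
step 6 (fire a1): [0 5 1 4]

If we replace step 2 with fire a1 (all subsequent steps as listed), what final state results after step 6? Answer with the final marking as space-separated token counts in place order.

0 3 1 6

(re-executing from step 2 with the substitution; state before step 2: [3 4 1 2])
step 2 (fire a1): [2 3 1 4]
step 3 (fire a1): [1 2 1 6]
step 4 (fire a3): [1 4 1 4]
step 5 (fire a1): [0 3 1 6]
step 6 (fire a1): [0 3 1 6]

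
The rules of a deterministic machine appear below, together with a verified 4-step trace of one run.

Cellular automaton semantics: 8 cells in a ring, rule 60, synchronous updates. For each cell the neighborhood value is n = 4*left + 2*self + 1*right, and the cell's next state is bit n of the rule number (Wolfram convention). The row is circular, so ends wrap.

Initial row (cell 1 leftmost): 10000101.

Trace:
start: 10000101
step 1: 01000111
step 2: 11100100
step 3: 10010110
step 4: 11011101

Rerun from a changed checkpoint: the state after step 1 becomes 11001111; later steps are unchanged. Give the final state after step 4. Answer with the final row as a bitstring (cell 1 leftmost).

state after step 1 := 11001111
step 2: 00101000
step 3: 00111100
step 4: 00100010

00100010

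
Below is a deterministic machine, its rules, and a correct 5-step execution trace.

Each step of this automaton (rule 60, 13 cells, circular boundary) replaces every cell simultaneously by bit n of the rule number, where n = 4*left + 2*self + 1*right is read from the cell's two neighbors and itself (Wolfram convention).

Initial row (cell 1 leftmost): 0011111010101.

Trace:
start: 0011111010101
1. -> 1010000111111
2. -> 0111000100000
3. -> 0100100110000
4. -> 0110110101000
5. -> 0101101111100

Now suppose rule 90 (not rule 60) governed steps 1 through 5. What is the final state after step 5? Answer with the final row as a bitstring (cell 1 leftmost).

(re-executing steps 1..5 under rule 90; state before step 1: 0011111010101)
1. -> 1110001000000
2. -> 1011010100001
3. -> 1011000010011
4. -> 1011100101110
5. -> 0010111001010

0010111001010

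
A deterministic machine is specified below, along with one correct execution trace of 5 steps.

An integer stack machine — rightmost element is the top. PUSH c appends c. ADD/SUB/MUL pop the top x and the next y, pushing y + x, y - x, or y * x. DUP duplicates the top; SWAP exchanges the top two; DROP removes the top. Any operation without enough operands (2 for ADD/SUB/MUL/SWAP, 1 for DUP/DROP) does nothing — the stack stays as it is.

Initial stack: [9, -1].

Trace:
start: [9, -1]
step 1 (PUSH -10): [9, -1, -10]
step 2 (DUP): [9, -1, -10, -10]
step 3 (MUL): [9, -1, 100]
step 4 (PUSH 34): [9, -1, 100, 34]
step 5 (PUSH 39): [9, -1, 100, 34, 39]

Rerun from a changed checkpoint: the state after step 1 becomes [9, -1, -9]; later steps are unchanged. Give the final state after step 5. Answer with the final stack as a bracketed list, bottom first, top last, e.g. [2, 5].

state after step 1 := [9, -1, -9]
step 2 (DUP): [9, -1, -9, -9]
step 3 (MUL): [9, -1, 81]
step 4 (PUSH 34): [9, -1, 81, 34]
step 5 (PUSH 39): [9, -1, 81, 34, 39]

[9, -1, 81, 34, 39]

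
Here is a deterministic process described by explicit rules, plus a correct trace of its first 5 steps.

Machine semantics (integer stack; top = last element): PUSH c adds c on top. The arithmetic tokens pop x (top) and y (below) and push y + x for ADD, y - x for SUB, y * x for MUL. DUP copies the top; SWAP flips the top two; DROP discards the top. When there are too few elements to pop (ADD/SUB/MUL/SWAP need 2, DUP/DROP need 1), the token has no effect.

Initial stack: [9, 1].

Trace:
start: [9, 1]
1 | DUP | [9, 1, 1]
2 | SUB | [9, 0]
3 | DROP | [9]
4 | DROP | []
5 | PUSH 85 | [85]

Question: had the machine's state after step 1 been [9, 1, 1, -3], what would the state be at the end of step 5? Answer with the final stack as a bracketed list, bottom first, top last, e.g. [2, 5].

[9, 85]

state after step 1 := [9, 1, 1, -3]
2 | SUB | [9, 1, 4]
3 | DROP | [9, 1]
4 | DROP | [9]
5 | PUSH 85 | [9, 85]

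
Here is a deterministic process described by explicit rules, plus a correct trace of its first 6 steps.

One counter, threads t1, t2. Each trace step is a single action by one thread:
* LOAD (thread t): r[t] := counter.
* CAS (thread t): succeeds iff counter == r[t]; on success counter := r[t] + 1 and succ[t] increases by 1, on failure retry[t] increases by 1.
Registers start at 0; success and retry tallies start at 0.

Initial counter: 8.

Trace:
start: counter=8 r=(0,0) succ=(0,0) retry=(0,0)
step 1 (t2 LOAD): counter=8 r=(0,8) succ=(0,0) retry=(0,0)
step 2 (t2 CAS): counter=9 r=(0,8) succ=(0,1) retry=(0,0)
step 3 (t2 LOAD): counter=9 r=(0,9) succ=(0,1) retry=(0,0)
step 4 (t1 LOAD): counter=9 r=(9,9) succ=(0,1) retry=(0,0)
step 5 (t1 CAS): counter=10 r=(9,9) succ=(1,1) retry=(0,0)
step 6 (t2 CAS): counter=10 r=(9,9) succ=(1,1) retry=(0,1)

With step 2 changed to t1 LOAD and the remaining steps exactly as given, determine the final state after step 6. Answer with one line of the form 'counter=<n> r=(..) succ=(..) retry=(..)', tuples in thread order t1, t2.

(re-executing from step 2 with the substitution; state before step 2: counter=8 r=(0,8) succ=(0,0) retry=(0,0))
step 2 (t1 LOAD): counter=8 r=(8,8) succ=(0,0) retry=(0,0)
step 3 (t2 LOAD): counter=8 r=(8,8) succ=(0,0) retry=(0,0)
step 4 (t1 LOAD): counter=8 r=(8,8) succ=(0,0) retry=(0,0)
step 5 (t1 CAS): counter=9 r=(8,8) succ=(1,0) retry=(0,0)
step 6 (t2 CAS): counter=9 r=(8,8) succ=(1,0) retry=(0,1)

counter=9 r=(8,8) succ=(1,0) retry=(0,1)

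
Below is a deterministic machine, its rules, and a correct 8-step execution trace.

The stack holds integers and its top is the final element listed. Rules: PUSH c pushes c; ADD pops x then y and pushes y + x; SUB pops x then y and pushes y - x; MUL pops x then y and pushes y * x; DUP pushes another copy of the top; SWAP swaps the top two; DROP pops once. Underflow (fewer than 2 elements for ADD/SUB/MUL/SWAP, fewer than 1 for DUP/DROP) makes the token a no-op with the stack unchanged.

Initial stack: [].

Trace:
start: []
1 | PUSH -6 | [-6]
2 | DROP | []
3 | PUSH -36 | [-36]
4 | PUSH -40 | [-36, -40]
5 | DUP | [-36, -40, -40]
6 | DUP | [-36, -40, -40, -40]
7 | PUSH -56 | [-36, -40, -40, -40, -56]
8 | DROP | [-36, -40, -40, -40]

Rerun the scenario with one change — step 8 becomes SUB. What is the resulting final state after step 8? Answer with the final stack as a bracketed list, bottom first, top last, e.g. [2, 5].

[-36, -40, -40, 16]

(re-executing from step 8 with the substitution; state before step 8: [-36, -40, -40, -40, -56])
8 | SUB | [-36, -40, -40, 16]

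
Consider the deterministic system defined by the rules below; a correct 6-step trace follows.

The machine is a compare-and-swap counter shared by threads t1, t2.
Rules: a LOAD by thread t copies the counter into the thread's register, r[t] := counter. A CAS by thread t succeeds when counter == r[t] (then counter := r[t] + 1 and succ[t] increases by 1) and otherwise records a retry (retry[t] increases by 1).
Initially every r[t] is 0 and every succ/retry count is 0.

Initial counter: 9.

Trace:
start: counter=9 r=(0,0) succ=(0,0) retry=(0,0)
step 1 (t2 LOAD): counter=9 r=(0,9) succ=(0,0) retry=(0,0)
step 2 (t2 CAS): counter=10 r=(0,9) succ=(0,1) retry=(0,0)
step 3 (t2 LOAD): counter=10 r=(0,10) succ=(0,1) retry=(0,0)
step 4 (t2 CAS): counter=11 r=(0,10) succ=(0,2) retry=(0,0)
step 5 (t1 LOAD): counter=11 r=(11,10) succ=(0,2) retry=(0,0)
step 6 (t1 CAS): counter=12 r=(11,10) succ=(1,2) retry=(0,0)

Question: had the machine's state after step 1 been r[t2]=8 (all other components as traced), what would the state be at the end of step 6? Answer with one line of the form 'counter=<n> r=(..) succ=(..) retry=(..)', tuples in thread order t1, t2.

counter=11 r=(10,9) succ=(1,1) retry=(0,1)

state after step 1 := counter=9 r=(0,8) succ=(0,0) retry=(0,0)
step 2 (t2 CAS): counter=9 r=(0,8) succ=(0,0) retry=(0,1)
step 3 (t2 LOAD): counter=9 r=(0,9) succ=(0,0) retry=(0,1)
step 4 (t2 CAS): counter=10 r=(0,9) succ=(0,1) retry=(0,1)
step 5 (t1 LOAD): counter=10 r=(10,9) succ=(0,1) retry=(0,1)
step 6 (t1 CAS): counter=11 r=(10,9) succ=(1,1) retry=(0,1)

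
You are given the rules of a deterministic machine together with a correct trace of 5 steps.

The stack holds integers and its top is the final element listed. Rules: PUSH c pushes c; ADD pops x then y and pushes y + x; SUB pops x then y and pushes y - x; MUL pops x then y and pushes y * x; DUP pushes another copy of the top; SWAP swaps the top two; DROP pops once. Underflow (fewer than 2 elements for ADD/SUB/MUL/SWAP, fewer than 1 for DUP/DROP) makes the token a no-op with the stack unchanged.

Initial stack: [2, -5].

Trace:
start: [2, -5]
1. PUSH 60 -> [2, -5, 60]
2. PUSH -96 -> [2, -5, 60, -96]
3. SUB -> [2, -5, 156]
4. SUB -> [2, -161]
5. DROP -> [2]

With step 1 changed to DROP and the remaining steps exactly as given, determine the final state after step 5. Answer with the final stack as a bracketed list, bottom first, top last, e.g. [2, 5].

(re-executing from step 1 with the substitution; state before step 1: [2, -5])
1. DROP -> [2]
2. PUSH -96 -> [2, -96]
3. SUB -> [98]
4. SUB -> [98]
5. DROP -> []

[]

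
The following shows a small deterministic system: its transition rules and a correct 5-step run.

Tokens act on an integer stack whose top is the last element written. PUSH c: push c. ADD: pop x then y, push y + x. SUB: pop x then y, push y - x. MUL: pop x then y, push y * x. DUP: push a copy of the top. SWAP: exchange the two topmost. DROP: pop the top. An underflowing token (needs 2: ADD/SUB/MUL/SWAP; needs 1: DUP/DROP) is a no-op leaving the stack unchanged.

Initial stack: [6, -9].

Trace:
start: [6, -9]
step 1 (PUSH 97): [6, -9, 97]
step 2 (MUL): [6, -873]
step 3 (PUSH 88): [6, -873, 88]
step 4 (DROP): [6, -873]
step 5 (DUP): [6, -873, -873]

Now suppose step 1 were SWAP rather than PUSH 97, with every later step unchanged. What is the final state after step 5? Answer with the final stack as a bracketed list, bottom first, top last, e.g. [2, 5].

[-54, -54]

(re-executing from step 1 with the substitution; state before step 1: [6, -9])
step 1 (SWAP): [-9, 6]
step 2 (MUL): [-54]
step 3 (PUSH 88): [-54, 88]
step 4 (DROP): [-54]
step 5 (DUP): [-54, -54]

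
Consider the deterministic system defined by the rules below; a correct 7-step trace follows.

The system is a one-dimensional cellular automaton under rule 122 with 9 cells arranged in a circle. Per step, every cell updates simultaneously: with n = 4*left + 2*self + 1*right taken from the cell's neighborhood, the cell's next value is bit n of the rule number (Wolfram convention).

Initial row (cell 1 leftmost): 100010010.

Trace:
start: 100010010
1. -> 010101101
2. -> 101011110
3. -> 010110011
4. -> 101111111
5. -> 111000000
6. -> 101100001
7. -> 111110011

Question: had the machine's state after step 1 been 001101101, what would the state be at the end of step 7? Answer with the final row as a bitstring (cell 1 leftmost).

011001100

state after step 1 := 001101101
2. -> 111111110
3. -> 100000011
4. -> 110000110
5. -> 111001111
6. -> 001111000
7. -> 011001100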